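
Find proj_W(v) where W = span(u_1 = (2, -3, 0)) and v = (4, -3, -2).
proj_W(v) = (34/13, -51/13, 0)

Set up U = [u_1 | ... | u_1] ∈ R^(3×1). The projector onto W = col(U) is P = U (U^T U)^(-1) U^T.
Compute U^T U =
  [13],
and U^T v = (17).
Solve U^T U · c = U^T v for the coefficients: c = (17/13). The projection is proj_W(v) = U c.
Check: (v - proj_W(v)) · u_1 = 0  (should be 0).
Result: proj_W(v) = (34/13, -51/13, 0).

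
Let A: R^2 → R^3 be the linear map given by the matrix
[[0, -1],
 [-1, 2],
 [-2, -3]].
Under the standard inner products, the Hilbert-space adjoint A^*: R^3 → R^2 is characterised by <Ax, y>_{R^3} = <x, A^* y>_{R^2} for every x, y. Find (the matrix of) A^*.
A^* = A^T =
[[0, -1, -2],
 [-1, 2, -3]]

For real matrices with standard dot products, the defining identity <Ax, y> = <x, A^* y> gives (Ax)^T y = x^T (A^*) y, i.e. x^T A^T y = x^T (A^*) y. Since this holds for all x, y, we must have A^* = A^T. Therefore
A^* =
[[0, -1, -2],
 [-1, 2, -3]].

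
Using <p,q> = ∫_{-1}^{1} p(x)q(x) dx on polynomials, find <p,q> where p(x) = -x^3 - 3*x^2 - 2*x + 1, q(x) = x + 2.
<p,q> = -26/15

Expand the product: p(x)·q(x) = -x^4 - 5*x^3 - 8*x^2 - 3*x + 2.
∫_{-1}^{1} of each monomial x^k gives [2/(k+1) if k even, 0 if k odd]. Integrating term-by-term (or equivalently evaluating the antiderivative F(x) = -x^5/5 - 5*x^4/4 - 8*x^3/3 - 3*x^2/2 + 2*x at the endpoints):
  F(1) − F(−1) = -217/60 − (-113/60) = -26/15.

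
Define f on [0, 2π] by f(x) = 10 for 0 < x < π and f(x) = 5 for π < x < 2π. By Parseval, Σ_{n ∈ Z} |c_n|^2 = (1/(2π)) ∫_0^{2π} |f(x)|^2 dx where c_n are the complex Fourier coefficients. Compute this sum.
Σ |c_n|^2 = 125/2

Parseval equates the L^2 energy of f (normalised by 1/(2π)) with the ℓ^2 sum of its Fourier coefficients: (1/(2π)) ∫_0^{2π} |f|^2 = Σ |c_n|^2.
Compute the left side: (1/(2π)) [∫_0^π 10^2 dx + ∫_π^{2π} 5^2 dx] = (1/(2π)) · (100π + 25π) = (100 + 25)/2 = 125/2.
So Σ_{n ∈ Z} |c_n|^2 = 125/2.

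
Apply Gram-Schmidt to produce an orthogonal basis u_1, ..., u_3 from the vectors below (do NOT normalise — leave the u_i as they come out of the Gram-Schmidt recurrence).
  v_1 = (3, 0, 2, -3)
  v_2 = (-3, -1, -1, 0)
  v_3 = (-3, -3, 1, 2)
Orthogonal basis:
  u_1 = (3, 0, 2, -3)
  u_2 = (-3/2, -1, 0, -3/2)
  u_3 = (0, -24/11, 24/11, 16/11)

Apply the Gram-Schmidt recurrence
  u_1 = v_1
  u_i = v_i − Σ_{j<i} ((v_i · u_j) / (u_j · u_j)) · u_j.

Step by step this gives:
  u_1 = (3, 0, 2, -3)
  u_2 = (-3/2, -1, 0, -3/2)
  u_3 = (0, -24/11, 24/11, 16/11)

Orthogonality check:
  u_2 · u_1 = 0 (should be 0)
  u_3 · u_1 = 0 (should be 0)
  u_3 · u_2 = 0 (should be 0)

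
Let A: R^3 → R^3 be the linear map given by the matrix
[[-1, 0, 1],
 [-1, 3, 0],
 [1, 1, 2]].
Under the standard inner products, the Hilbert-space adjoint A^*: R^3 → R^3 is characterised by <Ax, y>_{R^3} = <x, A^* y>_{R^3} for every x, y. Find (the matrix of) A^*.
A^* = A^T =
[[-1, -1, 1],
 [0, 3, 1],
 [1, 0, 2]]

For real matrices with standard dot products, the defining identity <Ax, y> = <x, A^* y> gives (Ax)^T y = x^T (A^*) y, i.e. x^T A^T y = x^T (A^*) y. Since this holds for all x, y, we must have A^* = A^T. Therefore
A^* =
[[-1, -1, 1],
 [0, 3, 1],
 [1, 0, 2]].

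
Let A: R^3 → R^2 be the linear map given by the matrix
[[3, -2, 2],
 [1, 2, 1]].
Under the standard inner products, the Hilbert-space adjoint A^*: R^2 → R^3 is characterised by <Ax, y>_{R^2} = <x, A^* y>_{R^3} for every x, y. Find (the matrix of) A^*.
A^* = A^T =
[[3, 1],
 [-2, 2],
 [2, 1]]

For real matrices with standard dot products, the defining identity <Ax, y> = <x, A^* y> gives (Ax)^T y = x^T (A^*) y, i.e. x^T A^T y = x^T (A^*) y. Since this holds for all x, y, we must have A^* = A^T. Therefore
A^* =
[[3, 1],
 [-2, 2],
 [2, 1]].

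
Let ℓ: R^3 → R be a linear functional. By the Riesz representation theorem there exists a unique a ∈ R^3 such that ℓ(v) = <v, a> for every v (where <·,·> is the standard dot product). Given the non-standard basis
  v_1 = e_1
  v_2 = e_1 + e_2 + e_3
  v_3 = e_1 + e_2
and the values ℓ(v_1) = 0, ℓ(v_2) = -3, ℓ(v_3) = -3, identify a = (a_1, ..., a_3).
a = (0, -3, 0)

Write a = (a_1, ..., a_3) in the standard basis. For each basis vector v_i, ℓ(v_i) = <v_i, a> is a linear equation in the a_j's. Collect the n equations into a matrix system V a = ℓ, where row i of V is v_i (expressed in the standard basis). Since V is invertible (lower-triangular with 1s on the diagonal, up to permutation), solve by back-substitution:
  V =
[[1, 0, 0],
 [1, 1, 1],
 [1, 1, 0]]
  V a = (0, -3, -3)
Solving gives a = (0, -3, 0).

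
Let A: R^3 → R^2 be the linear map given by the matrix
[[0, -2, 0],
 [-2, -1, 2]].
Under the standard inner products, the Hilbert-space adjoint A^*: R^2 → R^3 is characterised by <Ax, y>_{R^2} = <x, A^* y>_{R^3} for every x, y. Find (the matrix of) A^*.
A^* = A^T =
[[0, -2],
 [-2, -1],
 [0, 2]]

For real matrices with standard dot products, the defining identity <Ax, y> = <x, A^* y> gives (Ax)^T y = x^T (A^*) y, i.e. x^T A^T y = x^T (A^*) y. Since this holds for all x, y, we must have A^* = A^T. Therefore
A^* =
[[0, -2],
 [-2, -1],
 [0, 2]].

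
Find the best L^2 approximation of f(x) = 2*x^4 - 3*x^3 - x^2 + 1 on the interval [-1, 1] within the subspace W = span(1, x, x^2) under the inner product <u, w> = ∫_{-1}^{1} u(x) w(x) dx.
g(x) = 5*x^2/7 - 9*x/5 + 29/35

The best approximation g ∈ W is the orthogonal projection of f onto W. Writing g = a_0 + a_1 x + a_2 x^2, the coefficients solve the normal equations G · a = b where
  G_{ij} = <φ_i, φ_j> and b_i = <f, φ_i>, with φ_0 = 1, φ_1 = x, φ_2 = x^2.
G =
  [2, 0, 2/3]
  [0, 2/3, 0]
  [2/3, 0, 2/5],
b = (32/15, -6/5, 88/105).
Solving gives a_0 = 29/35, a_1 = -9/5, a_2 = 5/7, so
  g(x) = 5*x^2/7 - 9*x/5 + 29/35.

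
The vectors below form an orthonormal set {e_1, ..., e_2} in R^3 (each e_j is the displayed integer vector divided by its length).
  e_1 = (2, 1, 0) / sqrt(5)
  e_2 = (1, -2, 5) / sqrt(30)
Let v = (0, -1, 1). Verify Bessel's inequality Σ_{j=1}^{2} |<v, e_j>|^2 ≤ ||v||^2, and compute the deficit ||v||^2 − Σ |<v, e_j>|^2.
Σ |<v, e_j>|^2 = 11/6; ||v||^2 = 2; deficit = 1/6

Write each e_j = u_j / sqrt(<u_j, u_j>) where u_j is the displayed integer vector. Then <v, e_j> = <v, u_j> / sqrt(<u_j, u_j>), so |<v, e_j>|^2 = <v, u_j>^2 / <u_j, u_j>.
Coefficients: <v, e_1> = -1/sqrt(5), <v, e_2> = 7/sqrt(30).
Square and sum: Σ |<v, e_j>|^2 = 11/6.
Compute ||v||^2 = v·v = 2.
Deficit = 2 − 11/6 = 1/6 ≥ 0, confirming Bessel's inequality. (The deficit equals ||v − Σ <v,e_j> e_j||^2, the squared distance from v to span{e_j}.)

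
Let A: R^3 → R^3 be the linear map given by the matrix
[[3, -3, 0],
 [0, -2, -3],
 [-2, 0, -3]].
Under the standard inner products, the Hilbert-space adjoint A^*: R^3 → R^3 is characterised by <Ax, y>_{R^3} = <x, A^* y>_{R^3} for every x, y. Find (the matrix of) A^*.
A^* = A^T =
[[3, 0, -2],
 [-3, -2, 0],
 [0, -3, -3]]

For real matrices with standard dot products, the defining identity <Ax, y> = <x, A^* y> gives (Ax)^T y = x^T (A^*) y, i.e. x^T A^T y = x^T (A^*) y. Since this holds for all x, y, we must have A^* = A^T. Therefore
A^* =
[[3, 0, -2],
 [-3, -2, 0],
 [0, -3, -3]].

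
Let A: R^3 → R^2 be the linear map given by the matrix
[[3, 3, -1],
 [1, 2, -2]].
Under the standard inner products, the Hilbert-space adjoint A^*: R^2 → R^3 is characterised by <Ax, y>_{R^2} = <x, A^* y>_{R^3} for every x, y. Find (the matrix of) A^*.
A^* = A^T =
[[3, 1],
 [3, 2],
 [-1, -2]]

For real matrices with standard dot products, the defining identity <Ax, y> = <x, A^* y> gives (Ax)^T y = x^T (A^*) y, i.e. x^T A^T y = x^T (A^*) y. Since this holds for all x, y, we must have A^* = A^T. Therefore
A^* =
[[3, 1],
 [3, 2],
 [-1, -2]].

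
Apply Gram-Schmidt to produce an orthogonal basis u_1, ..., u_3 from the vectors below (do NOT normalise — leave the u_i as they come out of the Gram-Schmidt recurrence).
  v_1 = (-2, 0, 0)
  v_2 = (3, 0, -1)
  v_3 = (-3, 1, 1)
Orthogonal basis:
  u_1 = (-2, 0, 0)
  u_2 = (0, 0, -1)
  u_3 = (0, 1, 0)

Apply the Gram-Schmidt recurrence
  u_1 = v_1
  u_i = v_i − Σ_{j<i} ((v_i · u_j) / (u_j · u_j)) · u_j.

Step by step this gives:
  u_1 = (-2, 0, 0)
  u_2 = (0, 0, -1)
  u_3 = (0, 1, 0)

Orthogonality check:
  u_2 · u_1 = 0 (should be 0)
  u_3 · u_1 = 0 (should be 0)
  u_3 · u_2 = 0 (should be 0)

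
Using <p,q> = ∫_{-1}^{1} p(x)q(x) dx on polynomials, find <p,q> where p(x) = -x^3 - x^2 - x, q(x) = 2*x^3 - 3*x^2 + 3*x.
<p,q> = -118/35

Expand the product: p(x)·q(x) = -2*x^6 + x^5 - 2*x^4 - 3*x^2.
∫_{-1}^{1} of each monomial x^k gives [2/(k+1) if k even, 0 if k odd]. Integrating term-by-term (or equivalently evaluating the antiderivative F(x) = -2*x^7/7 + x^6/6 - 2*x^5/5 - x^3 at the endpoints):
  F(1) − F(−1) = -319/210 − (389/210) = -118/35.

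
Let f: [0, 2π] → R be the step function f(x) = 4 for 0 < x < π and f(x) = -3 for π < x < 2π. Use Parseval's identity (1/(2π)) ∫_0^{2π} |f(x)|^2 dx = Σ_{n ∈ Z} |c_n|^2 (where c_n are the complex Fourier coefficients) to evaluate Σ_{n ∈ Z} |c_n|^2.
Σ |c_n|^2 = 25/2

Parseval equates the L^2 energy of f (normalised by 1/(2π)) with the ℓ^2 sum of its Fourier coefficients: (1/(2π)) ∫_0^{2π} |f|^2 = Σ |c_n|^2.
Compute the left side: (1/(2π)) [∫_0^π 4^2 dx + ∫_π^{2π} (-3)^2 dx] = (1/(2π)) · (16π + 9π) = (16 + 9)/2 = 25/2.
So Σ_{n ∈ Z} |c_n|^2 = 25/2.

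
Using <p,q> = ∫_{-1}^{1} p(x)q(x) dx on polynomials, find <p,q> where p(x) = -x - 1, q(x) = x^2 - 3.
<p,q> = 16/3

Expand the product: p(x)·q(x) = -x^3 - x^2 + 3*x + 3.
∫_{-1}^{1} of each monomial x^k gives [2/(k+1) if k even, 0 if k odd]. Integrating term-by-term (or equivalently evaluating the antiderivative F(x) = -x^4/4 - x^3/3 + 3*x^2/2 + 3*x at the endpoints):
  F(1) − F(−1) = 47/12 − (-17/12) = 16/3.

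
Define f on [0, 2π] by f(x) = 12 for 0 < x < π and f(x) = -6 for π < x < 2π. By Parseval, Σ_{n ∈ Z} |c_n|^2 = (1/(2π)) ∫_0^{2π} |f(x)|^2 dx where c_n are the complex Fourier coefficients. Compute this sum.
Σ |c_n|^2 = 90

Parseval equates the L^2 energy of f (normalised by 1/(2π)) with the ℓ^2 sum of its Fourier coefficients: (1/(2π)) ∫_0^{2π} |f|^2 = Σ |c_n|^2.
Compute the left side: (1/(2π)) [∫_0^π 12^2 dx + ∫_π^{2π} (-6)^2 dx] = (1/(2π)) · (144π + 36π) = (144 + 36)/2 = 90.
So Σ_{n ∈ Z} |c_n|^2 = 90.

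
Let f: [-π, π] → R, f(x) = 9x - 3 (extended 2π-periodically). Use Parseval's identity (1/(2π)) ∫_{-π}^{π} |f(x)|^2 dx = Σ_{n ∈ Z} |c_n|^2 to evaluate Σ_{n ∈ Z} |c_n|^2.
Σ |c_n|^2 = 27π^2 + 9

Expand and integrate term by term over [-π, π]:
  ∫ (9x)^2 dx = 81·(2π^3/3); ∫ 2·9·(-3)·x dx = 0 (odd integrand); ∫ (-3)^2 dx = 9·2π.
So (1/(2π)) ∫_{-π}^{π} (9x - 3)^2 dx = 81π^2/3 + 9 = 27π^2 + 9.
Parseval ⇒ Σ |c_n|^2 = 27π^2 + 9.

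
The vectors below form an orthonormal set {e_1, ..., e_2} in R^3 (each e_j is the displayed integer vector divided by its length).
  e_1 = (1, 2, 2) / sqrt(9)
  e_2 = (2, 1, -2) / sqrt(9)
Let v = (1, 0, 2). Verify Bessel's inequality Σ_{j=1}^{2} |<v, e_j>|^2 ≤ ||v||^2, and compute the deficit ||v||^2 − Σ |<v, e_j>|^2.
Σ |<v, e_j>|^2 = 29/9; ||v||^2 = 5; deficit = 16/9

Write each e_j = u_j / sqrt(<u_j, u_j>) where u_j is the displayed integer vector. Then <v, e_j> = <v, u_j> / sqrt(<u_j, u_j>), so |<v, e_j>|^2 = <v, u_j>^2 / <u_j, u_j>.
Coefficients: <v, e_1> = 5/sqrt(9), <v, e_2> = -2/sqrt(9).
Square and sum: Σ |<v, e_j>|^2 = 29/9.
Compute ||v||^2 = v·v = 5.
Deficit = 5 − 29/9 = 16/9 ≥ 0, confirming Bessel's inequality. (The deficit equals ||v − Σ <v,e_j> e_j||^2, the squared distance from v to span{e_j}.)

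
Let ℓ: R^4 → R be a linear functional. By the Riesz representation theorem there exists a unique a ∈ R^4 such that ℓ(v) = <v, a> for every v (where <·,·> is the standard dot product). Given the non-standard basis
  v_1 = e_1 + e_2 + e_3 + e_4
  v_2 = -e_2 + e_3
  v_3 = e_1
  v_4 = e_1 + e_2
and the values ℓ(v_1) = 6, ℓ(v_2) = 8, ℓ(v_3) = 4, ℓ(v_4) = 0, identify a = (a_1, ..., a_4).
a = (4, -4, 4, 2)

Write a = (a_1, ..., a_4) in the standard basis. For each basis vector v_i, ℓ(v_i) = <v_i, a> is a linear equation in the a_j's. Collect the n equations into a matrix system V a = ℓ, where row i of V is v_i (expressed in the standard basis). Since V is invertible (lower-triangular with 1s on the diagonal, up to permutation), solve by back-substitution:
  V =
[[1, 1, 1, 1],
 [0, -1, 1, 0],
 [1, 0, 0, 0],
 [1, 1, 0, 0]]
  V a = (6, 8, 4, 0)
Solving gives a = (4, -4, 4, 2).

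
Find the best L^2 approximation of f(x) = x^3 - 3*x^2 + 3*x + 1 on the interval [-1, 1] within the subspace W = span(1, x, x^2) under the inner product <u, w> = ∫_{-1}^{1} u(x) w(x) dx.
g(x) = -3*x^2 + 18*x/5 + 1

The best approximation g ∈ W is the orthogonal projection of f onto W. Writing g = a_0 + a_1 x + a_2 x^2, the coefficients solve the normal equations G · a = b where
  G_{ij} = <φ_i, φ_j> and b_i = <f, φ_i>, with φ_0 = 1, φ_1 = x, φ_2 = x^2.
G =
  [2, 0, 2/3]
  [0, 2/3, 0]
  [2/3, 0, 2/5],
b = (0, 12/5, -8/15).
Solving gives a_0 = 1, a_1 = 18/5, a_2 = -3, so
  g(x) = -3*x^2 + 18*x/5 + 1.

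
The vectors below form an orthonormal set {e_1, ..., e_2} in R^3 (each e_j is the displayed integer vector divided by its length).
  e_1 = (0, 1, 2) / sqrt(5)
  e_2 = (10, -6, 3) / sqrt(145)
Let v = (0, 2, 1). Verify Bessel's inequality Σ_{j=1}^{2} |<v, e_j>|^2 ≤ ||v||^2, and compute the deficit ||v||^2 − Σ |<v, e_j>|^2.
Σ |<v, e_j>|^2 = 109/29; ||v||^2 = 5; deficit = 36/29

Write each e_j = u_j / sqrt(<u_j, u_j>) where u_j is the displayed integer vector. Then <v, e_j> = <v, u_j> / sqrt(<u_j, u_j>), so |<v, e_j>|^2 = <v, u_j>^2 / <u_j, u_j>.
Coefficients: <v, e_1> = 4/sqrt(5), <v, e_2> = -9/sqrt(145).
Square and sum: Σ |<v, e_j>|^2 = 109/29.
Compute ||v||^2 = v·v = 5.
Deficit = 5 − 109/29 = 36/29 ≥ 0, confirming Bessel's inequality. (The deficit equals ||v − Σ <v,e_j> e_j||^2, the squared distance from v to span{e_j}.)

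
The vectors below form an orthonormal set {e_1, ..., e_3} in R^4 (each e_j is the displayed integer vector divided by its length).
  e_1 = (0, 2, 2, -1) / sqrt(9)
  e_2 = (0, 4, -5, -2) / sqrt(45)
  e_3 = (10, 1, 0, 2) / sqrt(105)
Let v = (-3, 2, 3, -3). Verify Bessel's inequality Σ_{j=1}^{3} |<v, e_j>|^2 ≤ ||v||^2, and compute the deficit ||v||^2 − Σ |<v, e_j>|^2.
Σ |<v, e_j>|^2 = 626/21; ||v||^2 = 31; deficit = 25/21

Write each e_j = u_j / sqrt(<u_j, u_j>) where u_j is the displayed integer vector. Then <v, e_j> = <v, u_j> / sqrt(<u_j, u_j>), so |<v, e_j>|^2 = <v, u_j>^2 / <u_j, u_j>.
Coefficients: <v, e_1> = 13/sqrt(9), <v, e_2> = -1/sqrt(45), <v, e_3> = -34/sqrt(105).
Square and sum: Σ |<v, e_j>|^2 = 626/21.
Compute ||v||^2 = v·v = 31.
Deficit = 31 − 626/21 = 25/21 ≥ 0, confirming Bessel's inequality. (The deficit equals ||v − Σ <v,e_j> e_j||^2, the squared distance from v to span{e_j}.)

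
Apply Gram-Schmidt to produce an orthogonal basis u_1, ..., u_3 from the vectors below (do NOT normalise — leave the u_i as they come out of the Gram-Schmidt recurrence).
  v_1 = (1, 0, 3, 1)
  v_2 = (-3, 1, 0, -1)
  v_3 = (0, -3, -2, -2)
Orthogonal basis:
  u_1 = (1, 0, 3, 1)
  u_2 = (-29/11, 1, 12/11, -7/11)
  u_3 = (-37/105, -272/105, 22/35, -23/15)

Apply the Gram-Schmidt recurrence
  u_1 = v_1
  u_i = v_i − Σ_{j<i} ((v_i · u_j) / (u_j · u_j)) · u_j.

Step by step this gives:
  u_1 = (1, 0, 3, 1)
  u_2 = (-29/11, 1, 12/11, -7/11)
  u_3 = (-37/105, -272/105, 22/35, -23/15)

Orthogonality check:
  u_2 · u_1 = 0 (should be 0)
  u_3 · u_1 = 0 (should be 0)
  u_3 · u_2 = 0 (should be 0)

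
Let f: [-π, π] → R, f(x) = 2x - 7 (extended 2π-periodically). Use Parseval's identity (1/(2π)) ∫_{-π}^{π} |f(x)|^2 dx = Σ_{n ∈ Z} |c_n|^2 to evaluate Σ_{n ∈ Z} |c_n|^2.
Σ |c_n|^2 = 4π^2/3 + 49

Expand and integrate term by term over [-π, π]:
  ∫ (2x)^2 dx = 4·(2π^3/3); ∫ 2·2·(-7)·x dx = 0 (odd integrand); ∫ (-7)^2 dx = 49·2π.
So (1/(2π)) ∫_{-π}^{π} (2x - 7)^2 dx = 4π^2/3 + 49 = 4π^2/3 + 49.
Parseval ⇒ Σ |c_n|^2 = 4π^2/3 + 49.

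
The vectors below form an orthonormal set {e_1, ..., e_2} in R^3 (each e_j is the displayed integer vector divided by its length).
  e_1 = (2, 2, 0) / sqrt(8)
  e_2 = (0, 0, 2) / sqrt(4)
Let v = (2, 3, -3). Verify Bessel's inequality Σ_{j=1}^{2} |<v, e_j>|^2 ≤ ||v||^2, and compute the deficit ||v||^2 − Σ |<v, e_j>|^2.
Σ |<v, e_j>|^2 = 43/2; ||v||^2 = 22; deficit = 1/2

Write each e_j = u_j / sqrt(<u_j, u_j>) where u_j is the displayed integer vector. Then <v, e_j> = <v, u_j> / sqrt(<u_j, u_j>), so |<v, e_j>|^2 = <v, u_j>^2 / <u_j, u_j>.
Coefficients: <v, e_1> = 10/sqrt(8), <v, e_2> = -6/sqrt(4).
Square and sum: Σ |<v, e_j>|^2 = 43/2.
Compute ||v||^2 = v·v = 22.
Deficit = 22 − 43/2 = 1/2 ≥ 0, confirming Bessel's inequality. (The deficit equals ||v − Σ <v,e_j> e_j||^2, the squared distance from v to span{e_j}.)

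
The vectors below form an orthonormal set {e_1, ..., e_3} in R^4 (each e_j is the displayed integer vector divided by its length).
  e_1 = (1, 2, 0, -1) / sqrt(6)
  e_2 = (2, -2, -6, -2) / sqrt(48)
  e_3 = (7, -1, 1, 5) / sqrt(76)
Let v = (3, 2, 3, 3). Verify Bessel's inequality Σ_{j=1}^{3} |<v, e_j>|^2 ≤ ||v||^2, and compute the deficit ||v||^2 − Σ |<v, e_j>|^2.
Σ |<v, e_j>|^2 = 1169/38; ||v||^2 = 31; deficit = 9/38

Write each e_j = u_j / sqrt(<u_j, u_j>) where u_j is the displayed integer vector. Then <v, e_j> = <v, u_j> / sqrt(<u_j, u_j>), so |<v, e_j>|^2 = <v, u_j>^2 / <u_j, u_j>.
Coefficients: <v, e_1> = 4/sqrt(6), <v, e_2> = -22/sqrt(48), <v, e_3> = 37/sqrt(76).
Square and sum: Σ |<v, e_j>|^2 = 1169/38.
Compute ||v||^2 = v·v = 31.
Deficit = 31 − 1169/38 = 9/38 ≥ 0, confirming Bessel's inequality. (The deficit equals ||v − Σ <v,e_j> e_j||^2, the squared distance from v to span{e_j}.)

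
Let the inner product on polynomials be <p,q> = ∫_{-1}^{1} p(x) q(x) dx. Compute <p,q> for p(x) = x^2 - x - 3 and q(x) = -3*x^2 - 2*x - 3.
<p,q> = 332/15

Expand the product: p(x)·q(x) = -3*x^4 + x^3 + 8*x^2 + 9*x + 9.
∫_{-1}^{1} of each monomial x^k gives [2/(k+1) if k even, 0 if k odd]. Integrating term-by-term (or equivalently evaluating the antiderivative F(x) = -3*x^5/5 + x^4/4 + 8*x^3/3 + 9*x^2/2 + 9*x at the endpoints):
  F(1) − F(−1) = 949/60 − (-379/60) = 332/15.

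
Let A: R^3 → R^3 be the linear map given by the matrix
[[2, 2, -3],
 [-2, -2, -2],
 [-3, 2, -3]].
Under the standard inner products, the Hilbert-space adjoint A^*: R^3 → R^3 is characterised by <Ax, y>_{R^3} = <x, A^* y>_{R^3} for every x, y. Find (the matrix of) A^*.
A^* = A^T =
[[2, -2, -3],
 [2, -2, 2],
 [-3, -2, -3]]

For real matrices with standard dot products, the defining identity <Ax, y> = <x, A^* y> gives (Ax)^T y = x^T (A^*) y, i.e. x^T A^T y = x^T (A^*) y. Since this holds for all x, y, we must have A^* = A^T. Therefore
A^* =
[[2, -2, -3],
 [2, -2, 2],
 [-3, -2, -3]].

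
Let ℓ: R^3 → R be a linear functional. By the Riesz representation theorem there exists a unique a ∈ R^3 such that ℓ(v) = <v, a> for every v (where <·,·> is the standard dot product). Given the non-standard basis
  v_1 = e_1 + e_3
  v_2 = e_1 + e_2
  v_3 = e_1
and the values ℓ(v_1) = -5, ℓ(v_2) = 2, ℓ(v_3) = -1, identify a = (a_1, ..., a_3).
a = (-1, 3, -4)

Write a = (a_1, ..., a_3) in the standard basis. For each basis vector v_i, ℓ(v_i) = <v_i, a> is a linear equation in the a_j's. Collect the n equations into a matrix system V a = ℓ, where row i of V is v_i (expressed in the standard basis). Since V is invertible (lower-triangular with 1s on the diagonal, up to permutation), solve by back-substitution:
  V =
[[1, 0, 1],
 [1, 1, 0],
 [1, 0, 0]]
  V a = (-5, 2, -1)
Solving gives a = (-1, 3, -4).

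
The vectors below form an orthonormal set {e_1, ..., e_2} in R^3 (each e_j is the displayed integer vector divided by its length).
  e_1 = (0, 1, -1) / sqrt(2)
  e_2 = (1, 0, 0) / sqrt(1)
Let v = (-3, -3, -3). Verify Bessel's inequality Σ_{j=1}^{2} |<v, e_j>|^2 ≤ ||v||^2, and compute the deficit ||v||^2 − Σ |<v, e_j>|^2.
Σ |<v, e_j>|^2 = 9; ||v||^2 = 27; deficit = 18

Write each e_j = u_j / sqrt(<u_j, u_j>) where u_j is the displayed integer vector. Then <v, e_j> = <v, u_j> / sqrt(<u_j, u_j>), so |<v, e_j>|^2 = <v, u_j>^2 / <u_j, u_j>.
Coefficients: <v, e_1> = 0/sqrt(2), <v, e_2> = -3/sqrt(1).
Square and sum: Σ |<v, e_j>|^2 = 9.
Compute ||v||^2 = v·v = 27.
Deficit = 27 − 9 = 18 ≥ 0, confirming Bessel's inequality. (The deficit equals ||v − Σ <v,e_j> e_j||^2, the squared distance from v to span{e_j}.)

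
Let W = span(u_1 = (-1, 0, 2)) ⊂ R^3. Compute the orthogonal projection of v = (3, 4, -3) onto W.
proj_W(v) = (9/5, 0, -18/5)

Set up U = [u_1 | ... | u_1] ∈ R^(3×1). The projector onto W = col(U) is P = U (U^T U)^(-1) U^T.
Compute U^T U =
  [5],
and U^T v = (-9).
Solve U^T U · c = U^T v for the coefficients: c = (-9/5). The projection is proj_W(v) = U c.
Check: (v - proj_W(v)) · u_1 = 0  (should be 0).
Result: proj_W(v) = (9/5, 0, -18/5).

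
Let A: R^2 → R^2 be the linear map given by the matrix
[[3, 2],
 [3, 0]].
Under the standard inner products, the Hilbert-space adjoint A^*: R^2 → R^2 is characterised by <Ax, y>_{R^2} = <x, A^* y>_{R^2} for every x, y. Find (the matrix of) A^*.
A^* = A^T =
[[3, 3],
 [2, 0]]

For real matrices with standard dot products, the defining identity <Ax, y> = <x, A^* y> gives (Ax)^T y = x^T (A^*) y, i.e. x^T A^T y = x^T (A^*) y. Since this holds for all x, y, we must have A^* = A^T. Therefore
A^* =
[[3, 3],
 [2, 0]].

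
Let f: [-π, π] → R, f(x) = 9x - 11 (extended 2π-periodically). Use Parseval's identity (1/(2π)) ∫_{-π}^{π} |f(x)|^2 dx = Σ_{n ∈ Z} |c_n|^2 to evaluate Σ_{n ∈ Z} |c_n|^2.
Σ |c_n|^2 = 27π^2 + 121

Expand and integrate term by term over [-π, π]:
  ∫ (9x)^2 dx = 81·(2π^3/3); ∫ 2·9·(-11)·x dx = 0 (odd integrand); ∫ (-11)^2 dx = 121·2π.
So (1/(2π)) ∫_{-π}^{π} (9x - 11)^2 dx = 81π^2/3 + 121 = 27π^2 + 121.
Parseval ⇒ Σ |c_n|^2 = 27π^2 + 121.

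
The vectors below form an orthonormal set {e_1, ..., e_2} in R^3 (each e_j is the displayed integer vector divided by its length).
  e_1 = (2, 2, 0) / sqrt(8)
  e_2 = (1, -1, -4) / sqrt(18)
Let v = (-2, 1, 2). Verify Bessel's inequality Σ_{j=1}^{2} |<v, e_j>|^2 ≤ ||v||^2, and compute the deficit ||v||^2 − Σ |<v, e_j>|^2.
Σ |<v, e_j>|^2 = 65/9; ||v||^2 = 9; deficit = 16/9

Write each e_j = u_j / sqrt(<u_j, u_j>) where u_j is the displayed integer vector. Then <v, e_j> = <v, u_j> / sqrt(<u_j, u_j>), so |<v, e_j>|^2 = <v, u_j>^2 / <u_j, u_j>.
Coefficients: <v, e_1> = -2/sqrt(8), <v, e_2> = -11/sqrt(18).
Square and sum: Σ |<v, e_j>|^2 = 65/9.
Compute ||v||^2 = v·v = 9.
Deficit = 9 − 65/9 = 16/9 ≥ 0, confirming Bessel's inequality. (The deficit equals ||v − Σ <v,e_j> e_j||^2, the squared distance from v to span{e_j}.)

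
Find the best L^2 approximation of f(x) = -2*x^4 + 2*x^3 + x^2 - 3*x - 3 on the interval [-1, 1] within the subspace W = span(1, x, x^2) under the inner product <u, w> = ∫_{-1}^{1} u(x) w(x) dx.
g(x) = -5*x^2/7 - 9*x/5 - 99/35

The best approximation g ∈ W is the orthogonal projection of f onto W. Writing g = a_0 + a_1 x + a_2 x^2, the coefficients solve the normal equations G · a = b where
  G_{ij} = <φ_i, φ_j> and b_i = <f, φ_i>, with φ_0 = 1, φ_1 = x, φ_2 = x^2.
G =
  [2, 0, 2/3]
  [0, 2/3, 0]
  [2/3, 0, 2/5],
b = (-92/15, -6/5, -76/35).
Solving gives a_0 = -99/35, a_1 = -9/5, a_2 = -5/7, so
  g(x) = -5*x^2/7 - 9*x/5 - 99/35.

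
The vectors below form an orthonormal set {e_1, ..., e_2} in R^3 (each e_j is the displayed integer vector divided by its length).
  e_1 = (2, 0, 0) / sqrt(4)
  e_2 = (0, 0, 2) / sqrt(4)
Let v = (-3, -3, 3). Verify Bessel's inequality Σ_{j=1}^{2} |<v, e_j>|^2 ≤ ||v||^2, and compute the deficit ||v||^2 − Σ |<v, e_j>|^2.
Σ |<v, e_j>|^2 = 18; ||v||^2 = 27; deficit = 9

Write each e_j = u_j / sqrt(<u_j, u_j>) where u_j is the displayed integer vector. Then <v, e_j> = <v, u_j> / sqrt(<u_j, u_j>), so |<v, e_j>|^2 = <v, u_j>^2 / <u_j, u_j>.
Coefficients: <v, e_1> = -6/sqrt(4), <v, e_2> = 6/sqrt(4).
Square and sum: Σ |<v, e_j>|^2 = 18.
Compute ||v||^2 = v·v = 27.
Deficit = 27 − 18 = 9 ≥ 0, confirming Bessel's inequality. (The deficit equals ||v − Σ <v,e_j> e_j||^2, the squared distance from v to span{e_j}.)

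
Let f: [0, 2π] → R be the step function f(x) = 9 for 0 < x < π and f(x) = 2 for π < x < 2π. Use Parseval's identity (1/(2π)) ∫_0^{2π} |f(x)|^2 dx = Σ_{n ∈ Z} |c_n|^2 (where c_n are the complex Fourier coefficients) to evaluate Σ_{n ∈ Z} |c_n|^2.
Σ |c_n|^2 = 85/2

Parseval equates the L^2 energy of f (normalised by 1/(2π)) with the ℓ^2 sum of its Fourier coefficients: (1/(2π)) ∫_0^{2π} |f|^2 = Σ |c_n|^2.
Compute the left side: (1/(2π)) [∫_0^π 9^2 dx + ∫_π^{2π} 2^2 dx] = (1/(2π)) · (81π + 4π) = (81 + 4)/2 = 85/2.
So Σ_{n ∈ Z} |c_n|^2 = 85/2.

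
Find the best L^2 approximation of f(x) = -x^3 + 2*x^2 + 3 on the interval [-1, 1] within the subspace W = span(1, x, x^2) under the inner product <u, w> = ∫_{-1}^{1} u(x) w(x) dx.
g(x) = 2*x^2 - 3*x/5 + 3

The best approximation g ∈ W is the orthogonal projection of f onto W. Writing g = a_0 + a_1 x + a_2 x^2, the coefficients solve the normal equations G · a = b where
  G_{ij} = <φ_i, φ_j> and b_i = <f, φ_i>, with φ_0 = 1, φ_1 = x, φ_2 = x^2.
G =
  [2, 0, 2/3]
  [0, 2/3, 0]
  [2/3, 0, 2/5],
b = (22/3, -2/5, 14/5).
Solving gives a_0 = 3, a_1 = -3/5, a_2 = 2, so
  g(x) = 2*x^2 - 3*x/5 + 3.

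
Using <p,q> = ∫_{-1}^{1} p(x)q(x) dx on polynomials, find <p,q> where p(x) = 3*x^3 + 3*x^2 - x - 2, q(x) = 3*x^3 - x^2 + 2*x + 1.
<p,q> = 4/7

Expand the product: p(x)·q(x) = 9*x^6 + 6*x^5 + 4*x^3 + 3*x^2 - 5*x - 2.
∫_{-1}^{1} of each monomial x^k gives [2/(k+1) if k even, 0 if k odd]. Integrating term-by-term (or equivalently evaluating the antiderivative F(x) = 9*x^7/7 + x^6 + x^4 + x^3 - 5*x^2/2 - 2*x at the endpoints):
  F(1) − F(−1) = -3/14 − (-11/14) = 4/7.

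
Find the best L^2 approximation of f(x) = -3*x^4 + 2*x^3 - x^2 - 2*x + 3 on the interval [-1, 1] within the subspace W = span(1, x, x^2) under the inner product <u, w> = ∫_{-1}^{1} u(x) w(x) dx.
g(x) = -25*x^2/7 - 4*x/5 + 114/35

The best approximation g ∈ W is the orthogonal projection of f onto W. Writing g = a_0 + a_1 x + a_2 x^2, the coefficients solve the normal equations G · a = b where
  G_{ij} = <φ_i, φ_j> and b_i = <f, φ_i>, with φ_0 = 1, φ_1 = x, φ_2 = x^2.
G =
  [2, 0, 2/3]
  [0, 2/3, 0]
  [2/3, 0, 2/5],
b = (62/15, -8/15, 26/35).
Solving gives a_0 = 114/35, a_1 = -4/5, a_2 = -25/7, so
  g(x) = -25*x^2/7 - 4*x/5 + 114/35.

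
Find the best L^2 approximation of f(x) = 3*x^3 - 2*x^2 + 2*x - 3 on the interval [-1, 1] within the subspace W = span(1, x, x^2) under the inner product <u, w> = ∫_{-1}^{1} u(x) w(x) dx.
g(x) = -2*x^2 + 19*x/5 - 3

The best approximation g ∈ W is the orthogonal projection of f onto W. Writing g = a_0 + a_1 x + a_2 x^2, the coefficients solve the normal equations G · a = b where
  G_{ij} = <φ_i, φ_j> and b_i = <f, φ_i>, with φ_0 = 1, φ_1 = x, φ_2 = x^2.
G =
  [2, 0, 2/3]
  [0, 2/3, 0]
  [2/3, 0, 2/5],
b = (-22/3, 38/15, -14/5).
Solving gives a_0 = -3, a_1 = 19/5, a_2 = -2, so
  g(x) = -2*x^2 + 19*x/5 - 3.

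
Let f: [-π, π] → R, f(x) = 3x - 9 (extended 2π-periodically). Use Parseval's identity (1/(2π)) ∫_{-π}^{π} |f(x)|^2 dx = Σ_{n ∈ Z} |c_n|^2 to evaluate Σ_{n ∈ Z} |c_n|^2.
Σ |c_n|^2 = 3π^2 + 81

Expand and integrate term by term over [-π, π]:
  ∫ (3x)^2 dx = 9·(2π^3/3); ∫ 2·3·(-9)·x dx = 0 (odd integrand); ∫ (-9)^2 dx = 81·2π.
So (1/(2π)) ∫_{-π}^{π} (3x - 9)^2 dx = 9π^2/3 + 81 = 3π^2 + 81.
Parseval ⇒ Σ |c_n|^2 = 3π^2 + 81.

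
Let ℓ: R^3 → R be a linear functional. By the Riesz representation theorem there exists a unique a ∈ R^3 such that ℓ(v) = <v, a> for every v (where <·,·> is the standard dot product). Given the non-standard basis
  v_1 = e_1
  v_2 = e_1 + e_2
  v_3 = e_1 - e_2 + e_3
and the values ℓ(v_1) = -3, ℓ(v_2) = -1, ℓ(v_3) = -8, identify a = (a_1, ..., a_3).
a = (-3, 2, -3)

Write a = (a_1, ..., a_3) in the standard basis. For each basis vector v_i, ℓ(v_i) = <v_i, a> is a linear equation in the a_j's. Collect the n equations into a matrix system V a = ℓ, where row i of V is v_i (expressed in the standard basis). Since V is invertible (lower-triangular with 1s on the diagonal, up to permutation), solve by back-substitution:
  V =
[[1, 0, 0],
 [1, 1, 0],
 [1, -1, 1]]
  V a = (-3, -1, -8)
Solving gives a = (-3, 2, -3).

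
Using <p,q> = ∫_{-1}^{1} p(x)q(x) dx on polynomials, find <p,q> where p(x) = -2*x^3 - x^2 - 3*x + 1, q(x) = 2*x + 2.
<p,q> = -44/15

Expand the product: p(x)·q(x) = -4*x^4 - 6*x^3 - 8*x^2 - 4*x + 2.
∫_{-1}^{1} of each monomial x^k gives [2/(k+1) if k even, 0 if k odd]. Integrating term-by-term (or equivalently evaluating the antiderivative F(x) = -4*x^5/5 - 3*x^4/2 - 8*x^3/3 - 2*x^2 + 2*x at the endpoints):
  F(1) − F(−1) = -149/30 − (-61/30) = -44/15.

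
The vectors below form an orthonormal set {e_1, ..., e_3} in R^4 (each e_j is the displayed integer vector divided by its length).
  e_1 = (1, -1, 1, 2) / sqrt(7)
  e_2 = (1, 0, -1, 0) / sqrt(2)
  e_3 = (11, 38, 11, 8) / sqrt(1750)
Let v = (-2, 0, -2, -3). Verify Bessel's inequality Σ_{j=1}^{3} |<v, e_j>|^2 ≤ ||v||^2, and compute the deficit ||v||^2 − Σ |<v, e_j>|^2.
Σ |<v, e_j>|^2 = 2116/125; ||v||^2 = 17; deficit = 9/125

Write each e_j = u_j / sqrt(<u_j, u_j>) where u_j is the displayed integer vector. Then <v, e_j> = <v, u_j> / sqrt(<u_j, u_j>), so |<v, e_j>|^2 = <v, u_j>^2 / <u_j, u_j>.
Coefficients: <v, e_1> = -10/sqrt(7), <v, e_2> = 0/sqrt(2), <v, e_3> = -68/sqrt(1750).
Square and sum: Σ |<v, e_j>|^2 = 2116/125.
Compute ||v||^2 = v·v = 17.
Deficit = 17 − 2116/125 = 9/125 ≥ 0, confirming Bessel's inequality. (The deficit equals ||v − Σ <v,e_j> e_j||^2, the squared distance from v to span{e_j}.)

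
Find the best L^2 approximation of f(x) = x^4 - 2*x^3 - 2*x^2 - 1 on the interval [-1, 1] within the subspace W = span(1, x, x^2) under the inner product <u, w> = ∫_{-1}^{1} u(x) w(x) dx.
g(x) = -8*x^2/7 - 6*x/5 - 38/35

The best approximation g ∈ W is the orthogonal projection of f onto W. Writing g = a_0 + a_1 x + a_2 x^2, the coefficients solve the normal equations G · a = b where
  G_{ij} = <φ_i, φ_j> and b_i = <f, φ_i>, with φ_0 = 1, φ_1 = x, φ_2 = x^2.
G =
  [2, 0, 2/3]
  [0, 2/3, 0]
  [2/3, 0, 2/5],
b = (-44/15, -4/5, -124/105).
Solving gives a_0 = -38/35, a_1 = -6/5, a_2 = -8/7, so
  g(x) = -8*x^2/7 - 6*x/5 - 38/35.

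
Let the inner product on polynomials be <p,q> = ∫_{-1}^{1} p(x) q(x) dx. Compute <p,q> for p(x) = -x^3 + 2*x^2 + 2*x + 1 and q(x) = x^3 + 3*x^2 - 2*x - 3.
<p,q> = -146/21

Expand the product: p(x)·q(x) = -x^6 - x^5 + 10*x^4 + 6*x^3 - 7*x^2 - 8*x - 3.
∫_{-1}^{1} of each monomial x^k gives [2/(k+1) if k even, 0 if k odd]. Integrating term-by-term (or equivalently evaluating the antiderivative F(x) = -x^7/7 - x^6/6 + 2*x^5 + 3*x^4/2 - 7*x^3/3 - 4*x^2 - 3*x at the endpoints):
  F(1) − F(−1) = -43/7 − (17/21) = -146/21.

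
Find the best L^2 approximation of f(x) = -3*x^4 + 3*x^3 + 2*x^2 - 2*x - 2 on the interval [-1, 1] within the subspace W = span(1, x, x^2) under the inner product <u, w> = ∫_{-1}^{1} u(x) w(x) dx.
g(x) = -4*x^2/7 - x/5 - 61/35

The best approximation g ∈ W is the orthogonal projection of f onto W. Writing g = a_0 + a_1 x + a_2 x^2, the coefficients solve the normal equations G · a = b where
  G_{ij} = <φ_i, φ_j> and b_i = <f, φ_i>, with φ_0 = 1, φ_1 = x, φ_2 = x^2.
G =
  [2, 0, 2/3]
  [0, 2/3, 0]
  [2/3, 0, 2/5],
b = (-58/15, -2/15, -146/105).
Solving gives a_0 = -61/35, a_1 = -1/5, a_2 = -4/7, so
  g(x) = -4*x^2/7 - x/5 - 61/35.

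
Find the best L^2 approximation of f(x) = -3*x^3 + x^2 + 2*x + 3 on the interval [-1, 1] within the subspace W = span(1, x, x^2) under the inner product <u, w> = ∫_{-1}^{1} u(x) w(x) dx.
g(x) = x^2 + x/5 + 3

The best approximation g ∈ W is the orthogonal projection of f onto W. Writing g = a_0 + a_1 x + a_2 x^2, the coefficients solve the normal equations G · a = b where
  G_{ij} = <φ_i, φ_j> and b_i = <f, φ_i>, with φ_0 = 1, φ_1 = x, φ_2 = x^2.
G =
  [2, 0, 2/3]
  [0, 2/3, 0]
  [2/3, 0, 2/5],
b = (20/3, 2/15, 12/5).
Solving gives a_0 = 3, a_1 = 1/5, a_2 = 1, so
  g(x) = x^2 + x/5 + 3.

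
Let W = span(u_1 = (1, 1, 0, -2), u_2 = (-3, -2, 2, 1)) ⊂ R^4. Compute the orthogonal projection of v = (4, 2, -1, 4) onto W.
proj_W(v) = (160/59, 62/59, -196/59, 170/59)

Set up U = [u_1 | ... | u_2] ∈ R^(4×2). The projector onto W = col(U) is P = U (U^T U)^(-1) U^T.
Compute U^T U =
  [6, -7]
  [-7, 18],
and U^T v = (-2, -14).
Solve U^T U · c = U^T v for the coefficients: c = (-134/59, -98/59). The projection is proj_W(v) = U c.
Check: (v - proj_W(v)) · u_1 = 0  (should be 0).
Check: (v - proj_W(v)) · u_2 = 0  (should be 0).
Result: proj_W(v) = (160/59, 62/59, -196/59, 170/59).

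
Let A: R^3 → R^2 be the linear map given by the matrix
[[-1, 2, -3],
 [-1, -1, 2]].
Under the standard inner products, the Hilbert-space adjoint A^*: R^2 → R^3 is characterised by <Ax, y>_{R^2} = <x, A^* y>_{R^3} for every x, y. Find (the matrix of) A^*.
A^* = A^T =
[[-1, -1],
 [2, -1],
 [-3, 2]]

For real matrices with standard dot products, the defining identity <Ax, y> = <x, A^* y> gives (Ax)^T y = x^T (A^*) y, i.e. x^T A^T y = x^T (A^*) y. Since this holds for all x, y, we must have A^* = A^T. Therefore
A^* =
[[-1, -1],
 [2, -1],
 [-3, 2]].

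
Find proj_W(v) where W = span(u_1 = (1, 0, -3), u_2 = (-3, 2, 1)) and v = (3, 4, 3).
proj_W(v) = (-3/13, -4/13, 25/13)

Set up U = [u_1 | ... | u_2] ∈ R^(3×2). The projector onto W = col(U) is P = U (U^T U)^(-1) U^T.
Compute U^T U =
  [10, -6]
  [-6, 14],
and U^T v = (-6, 2).
Solve U^T U · c = U^T v for the coefficients: c = (-9/13, -2/13). The projection is proj_W(v) = U c.
Check: (v - proj_W(v)) · u_1 = 0  (should be 0).
Check: (v - proj_W(v)) · u_2 = 0  (should be 0).
Result: proj_W(v) = (-3/13, -4/13, 25/13).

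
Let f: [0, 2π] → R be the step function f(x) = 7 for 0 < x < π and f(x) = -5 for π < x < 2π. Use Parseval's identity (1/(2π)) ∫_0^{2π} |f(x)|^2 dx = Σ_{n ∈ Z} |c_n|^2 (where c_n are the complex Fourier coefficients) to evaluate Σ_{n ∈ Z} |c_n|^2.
Σ |c_n|^2 = 37

Parseval equates the L^2 energy of f (normalised by 1/(2π)) with the ℓ^2 sum of its Fourier coefficients: (1/(2π)) ∫_0^{2π} |f|^2 = Σ |c_n|^2.
Compute the left side: (1/(2π)) [∫_0^π 7^2 dx + ∫_π^{2π} (-5)^2 dx] = (1/(2π)) · (49π + 25π) = (49 + 25)/2 = 37.
So Σ_{n ∈ Z} |c_n|^2 = 37.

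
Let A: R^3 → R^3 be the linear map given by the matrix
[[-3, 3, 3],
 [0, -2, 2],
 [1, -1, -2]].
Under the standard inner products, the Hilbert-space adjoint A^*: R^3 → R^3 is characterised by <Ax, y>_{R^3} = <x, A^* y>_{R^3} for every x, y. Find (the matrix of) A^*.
A^* = A^T =
[[-3, 0, 1],
 [3, -2, -1],
 [3, 2, -2]]

For real matrices with standard dot products, the defining identity <Ax, y> = <x, A^* y> gives (Ax)^T y = x^T (A^*) y, i.e. x^T A^T y = x^T (A^*) y. Since this holds for all x, y, we must have A^* = A^T. Therefore
A^* =
[[-3, 0, 1],
 [3, -2, -1],
 [3, 2, -2]].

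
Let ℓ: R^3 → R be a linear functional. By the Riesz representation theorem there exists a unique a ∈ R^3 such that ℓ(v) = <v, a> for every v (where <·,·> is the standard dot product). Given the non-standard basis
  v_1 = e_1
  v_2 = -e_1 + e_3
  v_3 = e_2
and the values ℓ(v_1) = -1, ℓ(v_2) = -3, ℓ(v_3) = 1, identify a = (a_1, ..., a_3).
a = (-1, 1, -4)

Write a = (a_1, ..., a_3) in the standard basis. For each basis vector v_i, ℓ(v_i) = <v_i, a> is a linear equation in the a_j's. Collect the n equations into a matrix system V a = ℓ, where row i of V is v_i (expressed in the standard basis). Since V is invertible (lower-triangular with 1s on the diagonal, up to permutation), solve by back-substitution:
  V =
[[1, 0, 0],
 [-1, 0, 1],
 [0, 1, 0]]
  V a = (-1, -3, 1)
Solving gives a = (-1, 1, -4).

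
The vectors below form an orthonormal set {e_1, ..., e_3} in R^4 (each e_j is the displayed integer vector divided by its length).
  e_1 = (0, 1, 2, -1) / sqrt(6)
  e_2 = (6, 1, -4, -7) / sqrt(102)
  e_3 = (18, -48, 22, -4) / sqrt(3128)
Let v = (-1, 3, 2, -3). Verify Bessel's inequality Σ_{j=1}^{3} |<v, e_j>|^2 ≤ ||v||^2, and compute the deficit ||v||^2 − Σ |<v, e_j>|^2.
Σ |<v, e_j>|^2 = 977/46; ||v||^2 = 23; deficit = 81/46

Write each e_j = u_j / sqrt(<u_j, u_j>) where u_j is the displayed integer vector. Then <v, e_j> = <v, u_j> / sqrt(<u_j, u_j>), so |<v, e_j>|^2 = <v, u_j>^2 / <u_j, u_j>.
Coefficients: <v, e_1> = 10/sqrt(6), <v, e_2> = 10/sqrt(102), <v, e_3> = -106/sqrt(3128).
Square and sum: Σ |<v, e_j>|^2 = 977/46.
Compute ||v||^2 = v·v = 23.
Deficit = 23 − 977/46 = 81/46 ≥ 0, confirming Bessel's inequality. (The deficit equals ||v − Σ <v,e_j> e_j||^2, the squared distance from v to span{e_j}.)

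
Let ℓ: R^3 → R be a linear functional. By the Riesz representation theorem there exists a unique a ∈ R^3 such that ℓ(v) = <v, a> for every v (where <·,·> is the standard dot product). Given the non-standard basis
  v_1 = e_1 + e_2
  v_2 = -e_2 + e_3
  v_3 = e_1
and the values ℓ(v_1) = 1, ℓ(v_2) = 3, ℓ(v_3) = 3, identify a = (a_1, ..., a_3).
a = (3, -2, 1)

Write a = (a_1, ..., a_3) in the standard basis. For each basis vector v_i, ℓ(v_i) = <v_i, a> is a linear equation in the a_j's. Collect the n equations into a matrix system V a = ℓ, where row i of V is v_i (expressed in the standard basis). Since V is invertible (lower-triangular with 1s on the diagonal, up to permutation), solve by back-substitution:
  V =
[[1, 1, 0],
 [0, -1, 1],
 [1, 0, 0]]
  V a = (1, 3, 3)
Solving gives a = (3, -2, 1).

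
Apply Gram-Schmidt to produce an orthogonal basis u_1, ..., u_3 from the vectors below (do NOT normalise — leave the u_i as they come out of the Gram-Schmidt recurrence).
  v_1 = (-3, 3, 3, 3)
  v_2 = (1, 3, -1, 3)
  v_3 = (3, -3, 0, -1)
Orthogonal basis:
  u_1 = (-3, 3, 3, 3)
  u_2 = (2, 2, -2, 2)
  u_3 = (3/2, -1, 3/2, 1)

Apply the Gram-Schmidt recurrence
  u_1 = v_1
  u_i = v_i − Σ_{j<i} ((v_i · u_j) / (u_j · u_j)) · u_j.

Step by step this gives:
  u_1 = (-3, 3, 3, 3)
  u_2 = (2, 2, -2, 2)
  u_3 = (3/2, -1, 3/2, 1)

Orthogonality check:
  u_2 · u_1 = 0 (should be 0)
  u_3 · u_1 = 0 (should be 0)
  u_3 · u_2 = 0 (should be 0)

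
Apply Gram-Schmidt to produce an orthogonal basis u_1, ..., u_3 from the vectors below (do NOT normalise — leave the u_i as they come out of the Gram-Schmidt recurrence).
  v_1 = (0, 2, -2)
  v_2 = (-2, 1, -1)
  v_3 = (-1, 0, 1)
Orthogonal basis:
  u_1 = (0, 2, -2)
  u_2 = (-2, 0, 0)
  u_3 = (0, 1/2, 1/2)

Apply the Gram-Schmidt recurrence
  u_1 = v_1
  u_i = v_i − Σ_{j<i} ((v_i · u_j) / (u_j · u_j)) · u_j.

Step by step this gives:
  u_1 = (0, 2, -2)
  u_2 = (-2, 0, 0)
  u_3 = (0, 1/2, 1/2)

Orthogonality check:
  u_2 · u_1 = 0 (should be 0)
  u_3 · u_1 = 0 (should be 0)
  u_3 · u_2 = 0 (should be 0)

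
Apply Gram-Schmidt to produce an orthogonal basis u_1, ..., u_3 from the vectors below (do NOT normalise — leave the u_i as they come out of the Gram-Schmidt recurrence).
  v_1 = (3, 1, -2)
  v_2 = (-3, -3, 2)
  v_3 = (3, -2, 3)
Orthogonal basis:
  u_1 = (3, 1, -2)
  u_2 = (3/7, -13/7, -2/7)
  u_3 = (30/13, 0, 45/13)

Apply the Gram-Schmidt recurrence
  u_1 = v_1
  u_i = v_i − Σ_{j<i} ((v_i · u_j) / (u_j · u_j)) · u_j.

Step by step this gives:
  u_1 = (3, 1, -2)
  u_2 = (3/7, -13/7, -2/7)
  u_3 = (30/13, 0, 45/13)

Orthogonality check:
  u_2 · u_1 = 0 (should be 0)
  u_3 · u_1 = 0 (should be 0)
  u_3 · u_2 = 0 (should be 0)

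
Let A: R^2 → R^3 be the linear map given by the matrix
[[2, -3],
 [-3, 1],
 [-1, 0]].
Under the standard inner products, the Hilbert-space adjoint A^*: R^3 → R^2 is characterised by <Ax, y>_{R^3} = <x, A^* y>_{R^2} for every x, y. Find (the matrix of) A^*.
A^* = A^T =
[[2, -3, -1],
 [-3, 1, 0]]

For real matrices with standard dot products, the defining identity <Ax, y> = <x, A^* y> gives (Ax)^T y = x^T (A^*) y, i.e. x^T A^T y = x^T (A^*) y. Since this holds for all x, y, we must have A^* = A^T. Therefore
A^* =
[[2, -3, -1],
 [-3, 1, 0]].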